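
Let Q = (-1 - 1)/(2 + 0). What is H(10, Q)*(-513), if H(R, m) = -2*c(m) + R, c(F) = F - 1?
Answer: -7182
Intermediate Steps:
c(F) = -1 + F
Q = -1 (Q = -2/2 = -2*1/2 = -1)
H(R, m) = 2 + R - 2*m (H(R, m) = -2*(-1 + m) + R = (2 - 2*m) + R = 2 + R - 2*m)
H(10, Q)*(-513) = (2 + 10 - 2*(-1))*(-513) = (2 + 10 + 2)*(-513) = 14*(-513) = -7182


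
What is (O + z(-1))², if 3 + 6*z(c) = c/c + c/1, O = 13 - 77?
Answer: 16641/4 ≈ 4160.3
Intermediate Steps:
O = -64
z(c) = -⅓ + c/6 (z(c) = -½ + (c/c + c/1)/6 = -½ + (1 + c*1)/6 = -½ + (1 + c)/6 = -½ + (⅙ + c/6) = -⅓ + c/6)
(O + z(-1))² = (-64 + (-⅓ + (⅙)*(-1)))² = (-64 + (-⅓ - ⅙))² = (-64 - ½)² = (-129/2)² = 16641/4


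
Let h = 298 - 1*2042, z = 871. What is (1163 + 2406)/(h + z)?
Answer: -3569/873 ≈ -4.0882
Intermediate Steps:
h = -1744 (h = 298 - 2042 = -1744)
(1163 + 2406)/(h + z) = (1163 + 2406)/(-1744 + 871) = 3569/(-873) = 3569*(-1/873) = -3569/873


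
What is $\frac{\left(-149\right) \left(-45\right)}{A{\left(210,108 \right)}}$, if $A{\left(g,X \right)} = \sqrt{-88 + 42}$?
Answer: $- \frac{6705 i \sqrt{46}}{46} \approx - 988.6 i$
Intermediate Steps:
$A{\left(g,X \right)} = i \sqrt{46}$ ($A{\left(g,X \right)} = \sqrt{-46} = i \sqrt{46}$)
$\frac{\left(-149\right) \left(-45\right)}{A{\left(210,108 \right)}} = \frac{\left(-149\right) \left(-45\right)}{i \sqrt{46}} = 6705 \left(- \frac{i \sqrt{46}}{46}\right) = - \frac{6705 i \sqrt{46}}{46}$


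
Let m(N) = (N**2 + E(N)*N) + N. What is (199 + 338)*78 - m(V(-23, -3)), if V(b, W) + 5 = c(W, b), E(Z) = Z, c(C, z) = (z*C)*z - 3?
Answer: -5044569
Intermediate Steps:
c(C, z) = -3 + C*z**2 (c(C, z) = (C*z)*z - 3 = C*z**2 - 3 = -3 + C*z**2)
V(b, W) = -8 + W*b**2 (V(b, W) = -5 + (-3 + W*b**2) = -8 + W*b**2)
m(N) = N + 2*N**2 (m(N) = (N**2 + N*N) + N = (N**2 + N**2) + N = 2*N**2 + N = N + 2*N**2)
(199 + 338)*78 - m(V(-23, -3)) = (199 + 338)*78 - (-8 - 3*(-23)**2)*(1 + 2*(-8 - 3*(-23)**2)) = 537*78 - (-8 - 3*529)*(1 + 2*(-8 - 3*529)) = 41886 - (-8 - 1587)*(1 + 2*(-8 - 1587)) = 41886 - (-1595)*(1 + 2*(-1595)) = 41886 - (-1595)*(1 - 3190) = 41886 - (-1595)*(-3189) = 41886 - 1*5086455 = 41886 - 5086455 = -5044569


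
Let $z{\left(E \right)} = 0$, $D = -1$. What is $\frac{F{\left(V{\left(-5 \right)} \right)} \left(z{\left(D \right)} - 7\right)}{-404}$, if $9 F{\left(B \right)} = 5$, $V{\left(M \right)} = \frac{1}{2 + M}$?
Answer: $\frac{35}{3636} \approx 0.009626$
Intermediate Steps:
$F{\left(B \right)} = \frac{5}{9}$ ($F{\left(B \right)} = \frac{1}{9} \cdot 5 = \frac{5}{9}$)
$\frac{F{\left(V{\left(-5 \right)} \right)} \left(z{\left(D \right)} - 7\right)}{-404} = \frac{\frac{5}{9} \left(0 - 7\right)}{-404} = \frac{5}{9} \left(-7\right) \left(- \frac{1}{404}\right) = \left(- \frac{35}{9}\right) \left(- \frac{1}{404}\right) = \frac{35}{3636}$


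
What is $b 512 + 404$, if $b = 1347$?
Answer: $690068$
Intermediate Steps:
$b 512 + 404 = 1347 \cdot 512 + 404 = 689664 + 404 = 690068$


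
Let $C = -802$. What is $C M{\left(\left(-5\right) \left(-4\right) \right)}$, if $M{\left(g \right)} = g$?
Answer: $-16040$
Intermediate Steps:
$C M{\left(\left(-5\right) \left(-4\right) \right)} = - 802 \left(\left(-5\right) \left(-4\right)\right) = \left(-802\right) 20 = -16040$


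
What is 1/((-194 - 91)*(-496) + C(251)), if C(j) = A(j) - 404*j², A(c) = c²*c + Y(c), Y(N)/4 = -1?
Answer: -1/9497797 ≈ -1.0529e-7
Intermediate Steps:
Y(N) = -4 (Y(N) = 4*(-1) = -4)
A(c) = -4 + c³ (A(c) = c²*c - 4 = c³ - 4 = -4 + c³)
C(j) = -4 + j³ - 404*j² (C(j) = (-4 + j³) - 404*j² = -4 + j³ - 404*j²)
1/((-194 - 91)*(-496) + C(251)) = 1/((-194 - 91)*(-496) + (-4 + 251³ - 404*251²)) = 1/(-285*(-496) + (-4 + 15813251 - 404*63001)) = 1/(141360 + (-4 + 15813251 - 25452404)) = 1/(141360 - 9639157) = 1/(-9497797) = -1/9497797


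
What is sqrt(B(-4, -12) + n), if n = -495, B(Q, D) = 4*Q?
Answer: I*sqrt(511) ≈ 22.605*I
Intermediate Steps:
sqrt(B(-4, -12) + n) = sqrt(4*(-4) - 495) = sqrt(-16 - 495) = sqrt(-511) = I*sqrt(511)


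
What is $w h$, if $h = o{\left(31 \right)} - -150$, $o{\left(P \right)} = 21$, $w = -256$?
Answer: $-43776$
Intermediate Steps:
$h = 171$ ($h = 21 - -150 = 21 + 150 = 171$)
$w h = \left(-256\right) 171 = -43776$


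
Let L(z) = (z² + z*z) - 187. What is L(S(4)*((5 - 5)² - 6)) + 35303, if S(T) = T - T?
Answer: 35116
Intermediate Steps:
S(T) = 0
L(z) = -187 + 2*z² (L(z) = (z² + z²) - 187 = 2*z² - 187 = -187 + 2*z²)
L(S(4)*((5 - 5)² - 6)) + 35303 = (-187 + 2*(0*((5 - 5)² - 6))²) + 35303 = (-187 + 2*(0*(0² - 6))²) + 35303 = (-187 + 2*(0*(0 - 6))²) + 35303 = (-187 + 2*(0*(-6))²) + 35303 = (-187 + 2*0²) + 35303 = (-187 + 2*0) + 35303 = (-187 + 0) + 35303 = -187 + 35303 = 35116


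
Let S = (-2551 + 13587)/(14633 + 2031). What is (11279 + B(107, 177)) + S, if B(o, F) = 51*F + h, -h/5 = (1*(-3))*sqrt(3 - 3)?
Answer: 84597555/4166 ≈ 20307.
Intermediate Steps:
h = 0 (h = -5*1*(-3)*sqrt(3 - 3) = -(-15)*sqrt(0) = -(-15)*0 = -5*0 = 0)
S = 2759/4166 (S = 11036/16664 = 11036*(1/16664) = 2759/4166 ≈ 0.66227)
B(o, F) = 51*F (B(o, F) = 51*F + 0 = 51*F)
(11279 + B(107, 177)) + S = (11279 + 51*177) + 2759/4166 = (11279 + 9027) + 2759/4166 = 20306 + 2759/4166 = 84597555/4166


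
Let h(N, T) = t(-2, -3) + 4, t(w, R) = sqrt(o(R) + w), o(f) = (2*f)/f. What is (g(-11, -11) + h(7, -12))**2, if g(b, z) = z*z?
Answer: 15625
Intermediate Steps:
o(f) = 2
t(w, R) = sqrt(2 + w)
g(b, z) = z**2
h(N, T) = 4 (h(N, T) = sqrt(2 - 2) + 4 = sqrt(0) + 4 = 0 + 4 = 4)
(g(-11, -11) + h(7, -12))**2 = ((-11)**2 + 4)**2 = (121 + 4)**2 = 125**2 = 15625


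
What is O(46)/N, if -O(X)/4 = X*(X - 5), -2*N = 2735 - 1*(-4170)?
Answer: 15088/6905 ≈ 2.1851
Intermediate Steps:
N = -6905/2 (N = -(2735 - 1*(-4170))/2 = -(2735 + 4170)/2 = -1/2*6905 = -6905/2 ≈ -3452.5)
O(X) = -4*X*(-5 + X) (O(X) = -4*X*(X - 5) = -4*X*(-5 + X))
O(46)/N = (4*46*(5 - 1*46))/(-6905/2) = (4*46*(5 - 46))*(-2/6905) = (4*46*(-41))*(-2/6905) = -7544*(-2/6905) = 15088/6905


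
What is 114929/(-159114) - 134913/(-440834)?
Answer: -7299515926/17535715269 ≈ -0.41627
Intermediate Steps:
114929/(-159114) - 134913/(-440834) = 114929*(-1/159114) - 134913*(-1/440834) = -114929/159114 + 134913/440834 = -7299515926/17535715269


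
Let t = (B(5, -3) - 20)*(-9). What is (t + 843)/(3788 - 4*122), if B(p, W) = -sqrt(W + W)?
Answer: 31/100 + 3*I*sqrt(6)/1100 ≈ 0.31 + 0.0066804*I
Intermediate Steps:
B(p, W) = -sqrt(2)*sqrt(W) (B(p, W) = -sqrt(2*W) = -sqrt(2)*sqrt(W))
t = 180 + 9*I*sqrt(6) (t = (-sqrt(2)*sqrt(-3) - 20)*(-9) = (-sqrt(2)*I*sqrt(3) - 20)*(-9) = (-I*sqrt(6) - 20)*(-9) = (-20 - I*sqrt(6))*(-9) = 180 + 9*I*sqrt(6) ≈ 180.0 + 22.045*I)
(t + 843)/(3788 - 4*122) = ((180 + 9*I*sqrt(6)) + 843)/(3788 - 4*122) = (1023 + 9*I*sqrt(6))/(3788 - 488) = (1023 + 9*I*sqrt(6))/3300 = (1023 + 9*I*sqrt(6))*(1/3300) = 31/100 + 3*I*sqrt(6)/1100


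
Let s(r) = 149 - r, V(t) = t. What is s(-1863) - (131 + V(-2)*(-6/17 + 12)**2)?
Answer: 622017/289 ≈ 2152.3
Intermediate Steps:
s(-1863) - (131 + V(-2)*(-6/17 + 12)**2) = (149 - 1*(-1863)) - (131 - 2*(-6/17 + 12)**2) = (149 + 1863) - (131 - 2*(-6*1/17 + 12)**2) = 2012 - (131 - 2*(-6/17 + 12)**2) = 2012 - (131 - 2*(198/17)**2) = 2012 - (131 - 2*39204/289) = 2012 - (131 - 78408/289) = 2012 - 1*(-40549/289) = 2012 + 40549/289 = 622017/289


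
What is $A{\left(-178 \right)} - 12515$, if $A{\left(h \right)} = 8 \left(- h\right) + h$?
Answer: $-11269$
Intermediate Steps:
$A{\left(h \right)} = - 7 h$ ($A{\left(h \right)} = - 8 h + h = - 7 h$)
$A{\left(-178 \right)} - 12515 = \left(-7\right) \left(-178\right) - 12515 = 1246 - 12515 = -11269$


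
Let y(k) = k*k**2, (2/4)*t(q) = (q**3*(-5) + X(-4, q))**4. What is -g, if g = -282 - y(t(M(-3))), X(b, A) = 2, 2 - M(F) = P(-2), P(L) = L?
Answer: 8554909641510053620893865771290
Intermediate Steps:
M(F) = 4 (M(F) = 2 - 1*(-2) = 2 + 2 = 4)
t(q) = 2*(2 - 5*q**3)**4 (t(q) = 2*(q**3*(-5) + 2)**4 = 2*(-5*q**3 + 2)**4 = 2*(2 - 5*q**3)**4)
y(k) = k**3
g = -8554909641510053620893865771290 (g = -282 - (2*(-2 + 5*4**3)**4)**3 = -282 - (2*(-2 + 5*64)**4)**3 = -282 - (2*(-2 + 320)**4)**3 = -282 - (2*318**4)**3 = -282 - (2*10226063376)**3 = -282 - 1*20452126752**3 = -282 - 1*8554909641510053620893865771008 = -282 - 8554909641510053620893865771008 = -8554909641510053620893865771290)
-g = -1*(-8554909641510053620893865771290) = 8554909641510053620893865771290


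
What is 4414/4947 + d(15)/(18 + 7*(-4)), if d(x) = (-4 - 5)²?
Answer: -356567/49470 ≈ -7.2077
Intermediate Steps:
d(x) = 81 (d(x) = (-9)² = 81)
4414/4947 + d(15)/(18 + 7*(-4)) = 4414/4947 + 81/(18 + 7*(-4)) = 4414*(1/4947) + 81/(18 - 28) = 4414/4947 + 81/(-10) = 4414/4947 + 81*(-⅒) = 4414/4947 - 81/10 = -356567/49470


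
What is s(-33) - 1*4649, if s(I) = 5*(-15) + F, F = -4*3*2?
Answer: -4748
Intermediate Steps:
F = -24 (F = -12*2 = -24)
s(I) = -99 (s(I) = 5*(-15) - 24 = -75 - 24 = -99)
s(-33) - 1*4649 = -99 - 1*4649 = -99 - 4649 = -4748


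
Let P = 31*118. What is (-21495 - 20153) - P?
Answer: -45306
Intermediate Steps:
P = 3658
(-21495 - 20153) - P = (-21495 - 20153) - 1*3658 = -41648 - 3658 = -45306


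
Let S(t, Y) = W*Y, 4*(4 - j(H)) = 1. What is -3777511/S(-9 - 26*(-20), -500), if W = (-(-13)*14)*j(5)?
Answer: 3777511/341250 ≈ 11.070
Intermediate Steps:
j(H) = 15/4 (j(H) = 4 - 1/4*1 = 4 - 1/4 = 15/4)
W = 1365/2 (W = -(-13)*14*(15/4) = -13*(-14)*(15/4) = 182*(15/4) = 1365/2 ≈ 682.50)
S(t, Y) = 1365*Y/2
-3777511/S(-9 - 26*(-20), -500) = -3777511/((1365/2)*(-500)) = -3777511/(-341250) = -3777511*(-1/341250) = 3777511/341250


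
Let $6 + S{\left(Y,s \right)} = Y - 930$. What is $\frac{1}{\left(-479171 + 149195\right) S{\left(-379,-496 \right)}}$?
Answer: $\frac{1}{433918440} \approx 2.3046 \cdot 10^{-9}$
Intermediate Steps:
$S{\left(Y,s \right)} = -936 + Y$ ($S{\left(Y,s \right)} = -6 + \left(Y - 930\right) = -6 + \left(-930 + Y\right) = -936 + Y$)
$\frac{1}{\left(-479171 + 149195\right) S{\left(-379,-496 \right)}} = \frac{1}{\left(-479171 + 149195\right) \left(-936 - 379\right)} = \frac{1}{\left(-329976\right) \left(-1315\right)} = \left(- \frac{1}{329976}\right) \left(- \frac{1}{1315}\right) = \frac{1}{433918440}$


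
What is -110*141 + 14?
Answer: -15496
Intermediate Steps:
-110*141 + 14 = -15510 + 14 = -15496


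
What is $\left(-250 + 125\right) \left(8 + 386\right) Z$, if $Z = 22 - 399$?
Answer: $18567250$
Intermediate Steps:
$Z = -377$ ($Z = 22 - 399 = -377$)
$\left(-250 + 125\right) \left(8 + 386\right) Z = \left(-250 + 125\right) \left(8 + 386\right) \left(-377\right) = \left(-125\right) 394 \left(-377\right) = \left(-49250\right) \left(-377\right) = 18567250$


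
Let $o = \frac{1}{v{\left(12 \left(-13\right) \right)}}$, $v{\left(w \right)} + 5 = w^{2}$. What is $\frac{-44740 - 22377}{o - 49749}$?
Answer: $\frac{39829847}{29522998} \approx 1.3491$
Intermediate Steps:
$v{\left(w \right)} = -5 + w^{2}$
$o = \frac{1}{24331}$ ($o = \frac{1}{-5 + \left(12 \left(-13\right)\right)^{2}} = \frac{1}{-5 + \left(-156\right)^{2}} = \frac{1}{-5 + 24336} = \frac{1}{24331} \approx 4.11 \cdot 10^{-5}$)
$\frac{-44740 - 22377}{o - 49749} = \frac{-44740 - 22377}{\frac{1}{24331} - 49749} = - \frac{67117}{- \frac{1210442918}{24331}} = \left(-67117\right) \left(- \frac{24331}{1210442918}\right) = \frac{39829847}{29522998}$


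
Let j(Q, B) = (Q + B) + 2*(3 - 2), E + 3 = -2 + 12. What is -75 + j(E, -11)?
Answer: -77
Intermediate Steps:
E = 7 (E = -3 + (-2 + 12) = -3 + 10 = 7)
j(Q, B) = 2 + B + Q (j(Q, B) = (B + Q) + 2*1 = (B + Q) + 2 = 2 + B + Q)
-75 + j(E, -11) = -75 + (2 - 11 + 7) = -75 - 2 = -77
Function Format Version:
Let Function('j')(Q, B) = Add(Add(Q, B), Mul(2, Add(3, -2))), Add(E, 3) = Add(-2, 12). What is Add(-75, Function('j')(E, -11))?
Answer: -77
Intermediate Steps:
E = 7 (E = Add(-3, Add(-2, 12)) = Add(-3, 10) = 7)
Function('j')(Q, B) = Add(2, B, Q) (Function('j')(Q, B) = Add(Add(B, Q), Mul(2, 1)) = Add(Add(B, Q), 2) = Add(2, B, Q))
Add(-75, Function('j')(E, -11)) = Add(-75, Add(2, -11, 7)) = Add(-75, -2) = -77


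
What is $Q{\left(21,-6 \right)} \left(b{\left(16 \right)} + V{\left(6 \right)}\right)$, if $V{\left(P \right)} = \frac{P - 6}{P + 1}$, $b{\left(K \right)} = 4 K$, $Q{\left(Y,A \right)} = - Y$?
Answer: $-1344$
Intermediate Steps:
$V{\left(P \right)} = \frac{-6 + P}{1 + P}$
$Q{\left(21,-6 \right)} \left(b{\left(16 \right)} + V{\left(6 \right)}\right) = \left(-1\right) 21 \left(4 \cdot 16 + \frac{-6 + 6}{1 + 6}\right) = - 21 \left(64 + \frac{1}{7} \cdot 0\right) = - 21 \left(64 + 0\right) = \left(-21\right) 64 = -1344$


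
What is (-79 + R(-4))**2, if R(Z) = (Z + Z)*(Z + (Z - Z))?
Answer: 2209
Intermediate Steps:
R(Z) = 2*Z**2 (R(Z) = (2*Z)*(Z + 0) = (2*Z)*Z = 2*Z**2)
(-79 + R(-4))**2 = (-79 + 2*(-4)**2)**2 = (-79 + 2*16)**2 = (-79 + 32)**2 = (-47)**2 = 2209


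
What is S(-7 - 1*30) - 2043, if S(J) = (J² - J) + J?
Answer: -674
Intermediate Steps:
S(J) = J²
S(-7 - 1*30) - 2043 = (-7 - 1*30)² - 2043 = (-7 - 30)² - 2043 = (-37)² - 2043 = 1369 - 2043 = -674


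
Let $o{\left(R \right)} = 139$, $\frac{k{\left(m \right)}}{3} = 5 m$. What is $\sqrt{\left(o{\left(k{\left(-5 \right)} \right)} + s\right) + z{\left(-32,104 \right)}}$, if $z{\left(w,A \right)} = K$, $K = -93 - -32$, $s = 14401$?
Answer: $\sqrt{14479} \approx 120.33$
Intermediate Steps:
$k{\left(m \right)} = 15 m$ ($k{\left(m \right)} = 3 \cdot 5 m = 15 m$)
$K = -61$ ($K = -93 + 32 = -61$)
$z{\left(w,A \right)} = -61$
$\sqrt{\left(o{\left(k{\left(-5 \right)} \right)} + s\right) + z{\left(-32,104 \right)}} = \sqrt{\left(139 + 14401\right) - 61} = \sqrt{14540 - 61} = \sqrt{14479}$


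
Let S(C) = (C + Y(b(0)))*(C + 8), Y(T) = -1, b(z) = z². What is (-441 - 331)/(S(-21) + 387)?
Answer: -772/673 ≈ -1.1471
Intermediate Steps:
S(C) = (-1 + C)*(8 + C) (S(C) = (C - 1)*(C + 8) = (-1 + C)*(8 + C))
(-441 - 331)/(S(-21) + 387) = (-441 - 331)/((-8 + (-21)² + 7*(-21)) + 387) = -772/((-8 + 441 - 147) + 387) = -772/(286 + 387) = -772/673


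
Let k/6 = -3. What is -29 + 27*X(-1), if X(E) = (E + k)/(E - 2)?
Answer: 142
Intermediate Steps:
k = -18 (k = 6*(-3) = -18)
X(E) = (-18 + E)/(-2 + E) (X(E) = (E - 18)/(E - 2) = (-18 + E)/(-2 + E))
-29 + 27*X(-1) = -29 + 27*((-18 - 1)/(-2 - 1)) = -29 + 27*(-19/(-3)) = -29 + 27*(-⅓*(-19)) = -29 + 27*(19/3) = -29 + 171 = 142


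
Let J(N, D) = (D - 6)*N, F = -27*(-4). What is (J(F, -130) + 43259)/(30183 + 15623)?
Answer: 28571/45806 ≈ 0.62374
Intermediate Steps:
F = 108
J(N, D) = N*(-6 + D) (J(N, D) = (-6 + D)*N = N*(-6 + D))
(J(F, -130) + 43259)/(30183 + 15623) = (108*(-6 - 130) + 43259)/(30183 + 15623) = (108*(-136) + 43259)/45806 = (-14688 + 43259)*(1/45806) = 28571*(1/45806) = 28571/45806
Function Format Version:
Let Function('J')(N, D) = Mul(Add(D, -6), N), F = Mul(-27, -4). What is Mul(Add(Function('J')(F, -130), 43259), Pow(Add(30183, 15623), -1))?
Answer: Rational(28571, 45806) ≈ 0.62374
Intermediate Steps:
F = 108
Function('J')(N, D) = Mul(N, Add(-6, D)) (Function('J')(N, D) = Mul(Add(-6, D), N) = Mul(N, Add(-6, D)))
Mul(Add(Function('J')(F, -130), 43259), Pow(Add(30183, 15623), -1)) = Mul(Add(Mul(108, Add(-6, -130)), 43259), Pow(Add(30183, 15623), -1)) = Mul(Add(Mul(108, -136), 43259), Pow(45806, -1)) = Mul(Add(-14688, 43259), Rational(1, 45806)) = Mul(28571, Rational(1, 45806)) = Rational(28571, 45806)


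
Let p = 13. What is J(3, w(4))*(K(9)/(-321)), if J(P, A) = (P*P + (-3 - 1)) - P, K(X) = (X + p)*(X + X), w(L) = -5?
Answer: -264/107 ≈ -2.4673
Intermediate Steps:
K(X) = 2*X*(13 + X) (K(X) = (X + 13)*(X + X) = (13 + X)*(2*X) = 2*X*(13 + X))
J(P, A) = -4 + P² - P (J(P, A) = (P² - 4) - P = (-4 + P²) - P = -4 + P² - P)
J(3, w(4))*(K(9)/(-321)) = (-4 + 3² - 1*3)*((2*9*(13 + 9))/(-321)) = (-4 + 9 - 3)*((2*9*22)*(-1/321)) = 2*(396*(-1/321)) = 2*(-132/107) = -264/107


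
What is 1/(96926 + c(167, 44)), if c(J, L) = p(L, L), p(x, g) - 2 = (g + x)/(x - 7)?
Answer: 37/3586424 ≈ 1.0317e-5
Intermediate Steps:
p(x, g) = 2 + (g + x)/(-7 + x) (p(x, g) = 2 + (g + x)/(x - 7) = 2 + (g + x)/(-7 + x))
c(J, L) = (-14 + 4*L)/(-7 + L) (c(J, L) = (-14 + L + 3*L)/(-7 + L) = (-14 + 4*L)/(-7 + L))
1/(96926 + c(167, 44)) = 1/(96926 + 2*(-7 + 2*44)/(-7 + 44)) = 1/(96926 + 2*(-7 + 88)/37) = 1/(96926 + 2*(1/37)*81) = 1/(96926 + 162/37) = 1/(3586424/37) = 37/3586424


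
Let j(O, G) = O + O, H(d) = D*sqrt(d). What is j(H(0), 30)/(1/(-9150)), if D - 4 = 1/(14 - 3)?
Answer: 0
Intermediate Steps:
D = 45/11 (D = 4 + 1/(14 - 3) = 4 + 1/11 = 45/11 ≈ 4.0909)
H(d) = 45*sqrt(d)/11
j(O, G) = 2*O
j(H(0), 30)/(1/(-9150)) = (2*(45*sqrt(0)/11))/(1/(-9150)) = (2*((45/11)*0))/(-1/9150) = (2*0)*(-9150) = 0*(-9150) = 0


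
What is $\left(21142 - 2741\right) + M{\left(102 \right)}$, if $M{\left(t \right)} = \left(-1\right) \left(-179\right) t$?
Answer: $36659$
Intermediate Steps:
$M{\left(t \right)} = 179 t$
$\left(21142 - 2741\right) + M{\left(102 \right)} = \left(21142 - 2741\right) + 179 \cdot 102 = 18401 + 18258 = 36659$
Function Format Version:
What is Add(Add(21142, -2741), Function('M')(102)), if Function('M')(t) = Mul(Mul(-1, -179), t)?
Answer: 36659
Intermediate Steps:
Function('M')(t) = Mul(179, t)
Add(Add(21142, -2741), Function('M')(102)) = Add(Add(21142, -2741), Mul(179, 102)) = Add(18401, 18258) = 36659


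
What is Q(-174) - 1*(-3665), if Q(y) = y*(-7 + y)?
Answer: 35159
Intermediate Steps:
Q(-174) - 1*(-3665) = -174*(-7 - 174) - 1*(-3665) = -174*(-181) + 3665 = 31494 + 3665 = 35159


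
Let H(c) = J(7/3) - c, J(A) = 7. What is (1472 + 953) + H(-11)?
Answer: 2443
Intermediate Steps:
H(c) = 7 - c
(1472 + 953) + H(-11) = (1472 + 953) + (7 - 1*(-11)) = 2425 + (7 + 11) = 2425 + 18 = 2443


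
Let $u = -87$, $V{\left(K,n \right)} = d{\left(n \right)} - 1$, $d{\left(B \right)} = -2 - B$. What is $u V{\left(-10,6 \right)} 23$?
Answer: $18009$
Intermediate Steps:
$V{\left(K,n \right)} = -3 - n$ ($V{\left(K,n \right)} = \left(-2 - n\right) - 1 = -3 - n$)
$u V{\left(-10,6 \right)} 23 = - 87 \left(-3 - 6\right) 23 = \left(-87\right) \left(-9\right) 23 = 783 \cdot 23 = 18009$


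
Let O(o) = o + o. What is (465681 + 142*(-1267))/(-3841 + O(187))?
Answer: -285767/3467 ≈ -82.425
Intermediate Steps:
O(o) = 2*o
(465681 + 142*(-1267))/(-3841 + O(187)) = (465681 + 142*(-1267))/(-3841 + 2*187) = (465681 - 179914)/(-3841 + 374) = 285767/(-3467) = 285767*(-1/3467) = -285767/3467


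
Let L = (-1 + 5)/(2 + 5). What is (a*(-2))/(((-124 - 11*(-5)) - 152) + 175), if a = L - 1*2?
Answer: -10/161 ≈ -0.062112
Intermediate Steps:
L = 4/7 ≈ 0.57143
a = -10/7 (a = 4/7 - 1*2 = 4/7 - 2 = -10/7 ≈ -1.4286)
(a*(-2))/(((-124 - 11*(-5)) - 152) + 175) = (-10/7*(-2))/(((-124 - 11*(-5)) - 152) + 175) = 20/(7*(((-124 + 55) - 152) + 175)) = 20/(7*((-69 - 152) + 175)) = 20/(7*(-221 + 175)) = (20/7)/(-46) = (20/7)*(-1/46) = -10/161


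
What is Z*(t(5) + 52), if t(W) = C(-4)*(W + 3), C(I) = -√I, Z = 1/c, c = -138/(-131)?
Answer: 3406/69 - 1048*I/69 ≈ 49.362 - 15.188*I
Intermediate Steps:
c = 138/131 (c = -138*(-1/131) = 138/131 ≈ 1.0534)
Z = 131/138 (Z = 1/(138/131) = 131/138 ≈ 0.94928)
t(W) = -2*I*(3 + W) (t(W) = (-√(-4))*(W + 3) = (-2*I)*(3 + W) = -2*I*(3 + W))
Z*(t(5) + 52) = 131*(2*I*(-3 - 1*5) + 52)/138 = 131*(2*I*(-3 - 5) + 52)/138 = 131*(2*I*(-8) + 52)/138 = 131*(-16*I + 52)/138 = 131*(52 - 16*I)/138 = 3406/69 - 1048*I/69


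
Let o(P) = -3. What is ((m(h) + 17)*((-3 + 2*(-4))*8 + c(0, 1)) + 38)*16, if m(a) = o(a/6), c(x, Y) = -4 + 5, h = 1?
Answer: -18880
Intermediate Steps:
c(x, Y) = 1
m(a) = -3
((m(h) + 17)*((-3 + 2*(-4))*8 + c(0, 1)) + 38)*16 = ((-3 + 17)*((-3 + 2*(-4))*8 + 1) + 38)*16 = (14*((-3 - 8)*8 + 1) + 38)*16 = (14*(-11*8 + 1) + 38)*16 = (14*(-88 + 1) + 38)*16 = (14*(-87) + 38)*16 = (-1218 + 38)*16 = -1180*16 = -18880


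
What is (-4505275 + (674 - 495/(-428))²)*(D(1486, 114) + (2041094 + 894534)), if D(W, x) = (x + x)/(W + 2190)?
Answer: -2001238747247210910579/168346096 ≈ -1.1888e+13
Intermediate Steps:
D(W, x) = 2*x/(2190 + W) (D(W, x) = (2*x)/(2190 + W) = 2*x/(2190 + W))
(-4505275 + (674 - 495/(-428))²)*(D(1486, 114) + (2041094 + 894534)) = (-4505275 + (674 - 495/(-428))²)*(2*114/(2190 + 1486) + (2041094 + 894534)) = (-4505275 + (674 - 495*(-1/428))²)*(2*114/3676 + 2935628) = (-4505275 + (674 + 495/428)²)*(2*114*(1/3676) + 2935628) = (-4505275 + (288967/428)²)*(57/919 + 2935628) = (-4505275 + 83501927089/183184)*(2697842189/919) = -741792368511/183184*2697842189/919 = -2001238747247210910579/168346096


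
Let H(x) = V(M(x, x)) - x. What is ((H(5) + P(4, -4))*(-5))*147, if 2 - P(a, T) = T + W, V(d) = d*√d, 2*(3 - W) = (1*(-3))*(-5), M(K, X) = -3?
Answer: -8085/2 + 2205*I*√3 ≈ -4042.5 + 3819.2*I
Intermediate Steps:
W = -9/2 (W = 3 - 1*(-3)*(-5)/2 = 3 - (-3)*(-5)/2 = 3 - ½*15 = 3 - 15/2 = -9/2 ≈ -4.5000)
V(d) = d^(3/2)
P(a, T) = 13/2 - T (P(a, T) = 2 - (T - 9/2) = 2 - (-9/2 + T) = 2 + (9/2 - T) = 13/2 - T)
H(x) = -x - 3*I*√3 (H(x) = (-3)^(3/2) - x = -3*I*√3 - x = -x - 3*I*√3)
((H(5) + P(4, -4))*(-5))*147 = (((-1*5 - 3*I*√3) + (13/2 - 1*(-4)))*(-5))*147 = (((-5 - 3*I*√3) + (13/2 + 4))*(-5))*147 = (((-5 - 3*I*√3) + 21/2)*(-5))*147 = ((11/2 - 3*I*√3)*(-5))*147 = (-55/2 + 15*I*√3)*147 = -8085/2 + 2205*I*√3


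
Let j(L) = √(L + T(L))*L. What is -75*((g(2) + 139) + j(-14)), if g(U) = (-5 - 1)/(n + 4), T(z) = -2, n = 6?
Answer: -10380 + 4200*I ≈ -10380.0 + 4200.0*I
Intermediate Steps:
g(U) = -⅗ (g(U) = (-5 - 1)/(6 + 4) = -6/10 = -6*⅒ = -⅗)
j(L) = L*√(-2 + L) (j(L) = √(L - 2)*L = √(-2 + L)*L = L*√(-2 + L))
-75*((g(2) + 139) + j(-14)) = -75*((-⅗ + 139) - 14*√(-2 - 14)) = -75*(692/5 - 56*I) = -10380 + 4200*I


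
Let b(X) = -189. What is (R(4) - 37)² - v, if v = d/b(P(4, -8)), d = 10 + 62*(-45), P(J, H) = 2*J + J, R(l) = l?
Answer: 203041/189 ≈ 1074.3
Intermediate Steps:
P(J, H) = 3*J
d = -2780 (d = 10 - 2790 = -2780)
v = 2780/189 (v = -2780/(-189) = -2780*(-1/189) = 2780/189 ≈ 14.709)
(R(4) - 37)² - v = (4 - 37)² - 1*2780/189 = (-33)² - 2780/189 = 1089 - 2780/189 = 203041/189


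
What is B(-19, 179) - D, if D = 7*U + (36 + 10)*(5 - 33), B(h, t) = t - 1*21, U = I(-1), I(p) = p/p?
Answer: 1439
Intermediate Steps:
I(p) = 1
U = 1
B(h, t) = -21 + t (B(h, t) = t - 21 = -21 + t)
D = -1281 (D = 7*1 + (36 + 10)*(5 - 33) = 7 + 46*(-28) = 7 - 1288 = -1281)
B(-19, 179) - D = (-21 + 179) - 1*(-1281) = 158 + 1281 = 1439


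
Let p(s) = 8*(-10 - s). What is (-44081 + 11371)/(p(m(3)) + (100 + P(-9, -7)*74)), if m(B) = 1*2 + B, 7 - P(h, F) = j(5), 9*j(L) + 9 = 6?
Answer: -49065/784 ≈ -62.583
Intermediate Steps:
j(L) = -1/3 (j(L) = -1 + (1/9)*6 = -1 + 2/3 = -1/3)
P(h, F) = 22/3 (P(h, F) = 7 - 1*(-1/3) = 7 + 1/3 = 22/3)
m(B) = 2 + B
p(s) = -80 - 8*s
(-44081 + 11371)/(p(m(3)) + (100 + P(-9, -7)*74)) = (-44081 + 11371)/((-80 - 8*(2 + 3)) + (100 + (22/3)*74)) = -32710/((-80 - 8*5) + (100 + 1628/3)) = -32710/((-80 - 40) + 1928/3) = -32710/(-120 + 1928/3) = -32710/1568/3 = -32710*3/1568 = -49065/784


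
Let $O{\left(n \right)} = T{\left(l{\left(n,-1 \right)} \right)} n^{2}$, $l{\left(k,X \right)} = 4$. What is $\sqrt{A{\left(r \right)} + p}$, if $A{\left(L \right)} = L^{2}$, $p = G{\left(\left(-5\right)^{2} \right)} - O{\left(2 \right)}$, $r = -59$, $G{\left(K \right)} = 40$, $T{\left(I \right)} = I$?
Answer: $\sqrt{3505} \approx 59.203$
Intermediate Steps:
$O{\left(n \right)} = 4 n^{2}$
$p = 24$ ($p = 40 - 4 \cdot 2^{2} = 40 - 4 \cdot 4 = 40 - 16 = 24$)
$\sqrt{A{\left(r \right)} + p} = \sqrt{\left(-59\right)^{2} + 24} = \sqrt{3481 + 24} = \sqrt{3505}$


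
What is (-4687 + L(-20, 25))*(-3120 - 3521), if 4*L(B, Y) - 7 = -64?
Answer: 124884005/4 ≈ 3.1221e+7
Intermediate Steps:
L(B, Y) = -57/4 (L(B, Y) = 7/4 + (1/4)*(-64) = 7/4 - 16 = -57/4)
(-4687 + L(-20, 25))*(-3120 - 3521) = (-4687 - 57/4)*(-3120 - 3521) = -18805/4*(-6641) = 124884005/4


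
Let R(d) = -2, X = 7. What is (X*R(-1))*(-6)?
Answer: 84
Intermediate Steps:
(X*R(-1))*(-6) = (7*(-2))*(-6) = -14*(-6) = 84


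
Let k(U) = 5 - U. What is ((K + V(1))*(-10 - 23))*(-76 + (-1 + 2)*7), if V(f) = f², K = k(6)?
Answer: 0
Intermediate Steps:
K = -1 (K = 5 - 1*6 = 5 - 6 = -1)
((K + V(1))*(-10 - 23))*(-76 + (-1 + 2)*7) = ((-1 + 1²)*(-10 - 23))*(-76 + (-1 + 2)*7) = ((-1 + 1)*(-33))*(-76 + 1*7) = (0*(-33))*(-76 + 7) = 0*(-69) = 0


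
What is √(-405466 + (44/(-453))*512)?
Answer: I*√83215477578/453 ≈ 636.8*I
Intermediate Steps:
√(-405466 + (44/(-453))*512) = √(-405466 + (44*(-1/453))*512) = √(-405466 - 44/453*512) = √(-405466 - 22528/453) = √(-183698626/453) = I*√83215477578/453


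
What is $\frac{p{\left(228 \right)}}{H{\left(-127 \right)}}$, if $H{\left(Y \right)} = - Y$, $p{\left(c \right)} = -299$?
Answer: $- \frac{299}{127} \approx -2.3543$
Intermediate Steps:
$\frac{p{\left(228 \right)}}{H{\left(-127 \right)}} = - \frac{299}{\left(-1\right) \left(-127\right)} = - \frac{299}{127}$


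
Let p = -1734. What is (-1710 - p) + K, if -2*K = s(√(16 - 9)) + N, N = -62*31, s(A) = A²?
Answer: 1963/2 ≈ 981.50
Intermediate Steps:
N = -1922
K = 1915/2 (K = -((√(16 - 9))² - 1922)/2 = -((√7)² - 1922)/2 = -(7 - 1922)/2 = -½*(-1915) = 1915/2 ≈ 957.50)
(-1710 - p) + K = (-1710 - 1*(-1734)) + 1915/2 = (-1710 + 1734) + 1915/2 = 24 + 1915/2 = 1963/2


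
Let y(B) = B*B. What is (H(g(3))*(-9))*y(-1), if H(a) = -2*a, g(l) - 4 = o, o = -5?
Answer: -18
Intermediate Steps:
y(B) = B²
g(l) = -1 (g(l) = 4 - 5 = -1)
(H(g(3))*(-9))*y(-1) = (-2*(-1)*(-9))*(-1)² = (2*(-9))*1 = -18*1 = -18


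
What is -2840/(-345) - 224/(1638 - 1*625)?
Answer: 559928/69897 ≈ 8.0108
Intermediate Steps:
-2840/(-345) - 224/(1638 - 1*625) = -2840*(-1/345) - 224/(1638 - 625) = 568/69 - 224/1013 = 559928/69897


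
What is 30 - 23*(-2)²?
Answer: -62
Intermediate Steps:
30 - 23*(-2)² = 30 - 23*4 = 30 - 92 = -62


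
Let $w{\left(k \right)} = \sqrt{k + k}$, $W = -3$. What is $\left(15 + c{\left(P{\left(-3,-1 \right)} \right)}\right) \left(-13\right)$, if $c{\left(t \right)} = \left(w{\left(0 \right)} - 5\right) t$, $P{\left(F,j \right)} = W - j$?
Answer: $-325$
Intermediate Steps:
$w{\left(k \right)} = \sqrt{2} \sqrt{k}$ ($w{\left(k \right)} = \sqrt{2 k} = \sqrt{2} \sqrt{k}$)
$P{\left(F,j \right)} = -3 - j$
$c{\left(t \right)} = - 5 t$ ($c{\left(t \right)} = \left(\sqrt{2} \sqrt{0} - 5\right) t = \left(\sqrt{2} \cdot 0 - 5\right) t = \left(0 - 5\right) t = - 5 t$)
$\left(15 + c{\left(P{\left(-3,-1 \right)} \right)}\right) \left(-13\right) = \left(15 - 5 \left(-3 - -1\right)\right) \left(-13\right) = \left(15 - 5 \left(-3 + 1\right)\right) \left(-13\right) = \left(15 - -10\right) \left(-13\right) = \left(15 + 10\right) \left(-13\right) = 25 \left(-13\right) = -325$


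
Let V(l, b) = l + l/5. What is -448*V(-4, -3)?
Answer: 10752/5 ≈ 2150.4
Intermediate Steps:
V(l, b) = 6*l/5 (V(l, b) = l + l*(⅕) = l + l/5 = 6*l/5)
-448*V(-4, -3) = -2688*(-4)/5 = -448*(-24/5) = 10752/5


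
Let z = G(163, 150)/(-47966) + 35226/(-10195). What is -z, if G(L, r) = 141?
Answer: 1691087811/489013370 ≈ 3.4582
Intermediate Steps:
z = -1691087811/489013370 (z = 141/(-47966) + 35226/(-10195) = 141*(-1/47966) + 35226*(-1/10195) = -141/47966 - 35226/10195 = -1691087811/489013370 ≈ -3.4582)
-z = -1*(-1691087811/489013370) = 1691087811/489013370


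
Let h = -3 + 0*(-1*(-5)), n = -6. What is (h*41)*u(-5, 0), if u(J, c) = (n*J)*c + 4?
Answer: -492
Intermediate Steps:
u(J, c) = 4 - 6*J*c (u(J, c) = (-6*J)*c + 4 = -6*J*c + 4 = 4 - 6*J*c)
h = -3 (h = -3 + 0*5 = -3 + 0 = -3)
(h*41)*u(-5, 0) = (-3*41)*(4 - 6*(-5)*0) = -123*(4 + 0) = -123*4 = -492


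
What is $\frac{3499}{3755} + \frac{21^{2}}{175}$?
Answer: $\frac{64808}{18775} \approx 3.4518$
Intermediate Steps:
$\frac{3499}{3755} + \frac{21^{2}}{175} = 3499 \cdot \frac{1}{3755} + 441 \cdot \frac{1}{175} = \frac{3499}{3755} + \frac{63}{25} = \frac{64808}{18775}$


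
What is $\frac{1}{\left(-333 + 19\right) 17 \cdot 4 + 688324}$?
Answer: $\frac{1}{666972} \approx 1.4993 \cdot 10^{-6}$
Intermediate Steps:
$\frac{1}{\left(-333 + 19\right) 17 \cdot 4 + 688324} = \frac{1}{\left(-314\right) 68 + 688324} = \frac{1}{-21352 + 688324} = \frac{1}{666972}$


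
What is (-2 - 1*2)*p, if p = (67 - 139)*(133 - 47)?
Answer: 24768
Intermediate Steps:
p = -6192 (p = -72*86 = -6192)
(-2 - 1*2)*p = (-2 - 1*2)*(-6192) = (-2 - 2)*(-6192) = -4*(-6192) = 24768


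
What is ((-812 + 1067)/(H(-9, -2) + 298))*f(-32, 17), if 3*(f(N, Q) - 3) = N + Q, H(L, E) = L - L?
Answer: -255/149 ≈ -1.7114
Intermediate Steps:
H(L, E) = 0
f(N, Q) = 3 + N/3 + Q/3 (f(N, Q) = 3 + (N + Q)/3 = 3 + (N/3 + Q/3) = 3 + N/3 + Q/3)
((-812 + 1067)/(H(-9, -2) + 298))*f(-32, 17) = ((-812 + 1067)/(0 + 298))*(3 + (⅓)*(-32) + (⅓)*17) = (255/298)*(3 - 32/3 + 17/3) = (255*(1/298))*(-2) = (255/298)*(-2) = -255/149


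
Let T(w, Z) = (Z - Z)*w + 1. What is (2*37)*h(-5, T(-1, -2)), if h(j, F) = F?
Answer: 74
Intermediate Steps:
T(w, Z) = 1 (T(w, Z) = 0*w + 1 = 0 + 1 = 1)
(2*37)*h(-5, T(-1, -2)) = (2*37)*1 = 74*1 = 74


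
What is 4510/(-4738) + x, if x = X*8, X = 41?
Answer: 774777/2369 ≈ 327.05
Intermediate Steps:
x = 328 (x = 41*8 = 328)
4510/(-4738) + x = 4510/(-4738) + 328 = 4510*(-1/4738) + 328 = -2255/2369 + 328 = 774777/2369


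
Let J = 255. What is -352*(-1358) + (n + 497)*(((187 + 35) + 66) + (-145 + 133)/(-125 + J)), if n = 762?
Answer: 54631966/65 ≈ 8.4049e+5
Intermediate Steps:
-352*(-1358) + (n + 497)*(((187 + 35) + 66) + (-145 + 133)/(-125 + J)) = -352*(-1358) + (762 + 497)*(((187 + 35) + 66) + (-145 + 133)/(-125 + 255)) = 478016 + 1259*((222 + 66) - 12/130) = 478016 + 1259*(288 - 12*1/130) = 478016 + 1259*(288 - 6/65) = 478016 + 1259*(18714/65) = 478016 + 23560926/65 = 54631966/65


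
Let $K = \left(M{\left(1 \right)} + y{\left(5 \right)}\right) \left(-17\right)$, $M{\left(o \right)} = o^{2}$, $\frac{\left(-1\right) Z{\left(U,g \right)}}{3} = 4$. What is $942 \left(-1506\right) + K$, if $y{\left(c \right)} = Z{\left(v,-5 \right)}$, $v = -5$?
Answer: $-1418465$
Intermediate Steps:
$Z{\left(U,g \right)} = -12$ ($Z{\left(U,g \right)} = \left(-3\right) 4 = -12$)
$y{\left(c \right)} = -12$
$K = 187$ ($K = \left(1^{2} - 12\right) \left(-17\right) = \left(1 - 12\right) \left(-17\right) = \left(-11\right) \left(-17\right) = 187$)
$942 \left(-1506\right) + K = 942 \left(-1506\right) + 187 = -1418652 + 187 = -1418465$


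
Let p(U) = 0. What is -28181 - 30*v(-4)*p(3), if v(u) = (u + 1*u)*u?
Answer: -28181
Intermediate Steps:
v(u) = 2*u**2 (v(u) = (u + u)*u = (2*u)*u = 2*u**2)
-28181 - 30*v(-4)*p(3) = -28181 - 30*(2*(-4)**2)*0 = -28181 - 30*(2*16)*0 = -28181 - 30*32*0 = -28181 - 960*0 = -28181 - 1*0 = -28181 + 0 = -28181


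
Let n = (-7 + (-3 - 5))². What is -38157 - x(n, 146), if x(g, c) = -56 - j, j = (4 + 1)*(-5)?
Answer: -38126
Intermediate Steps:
n = 225 (n = (-7 - 8)² = (-15)² = 225)
j = -25 (j = 5*(-5) = -25)
x(g, c) = -31 (x(g, c) = -56 - 1*(-25) = -56 + 25 = -31)
-38157 - x(n, 146) = -38157 - 1*(-31) = -38157 + 31 = -38126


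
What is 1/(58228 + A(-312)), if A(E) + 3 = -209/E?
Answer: 312/18166409 ≈ 1.7175e-5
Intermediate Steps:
A(E) = -3 - 209/E
1/(58228 + A(-312)) = 1/(58228 + (-3 - 209/(-312))) = 1/(58228 + (-3 - 209*(-1/312))) = 1/(58228 + (-3 + 209/312)) = 1/(58228 - 727/312) = 1/(18166409/312) = 312/18166409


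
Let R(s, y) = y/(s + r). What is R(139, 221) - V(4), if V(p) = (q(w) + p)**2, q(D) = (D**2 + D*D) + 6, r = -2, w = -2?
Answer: -44167/137 ≈ -322.39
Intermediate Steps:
q(D) = 6 + 2*D**2 (q(D) = (D**2 + D**2) + 6 = 2*D**2 + 6 = 6 + 2*D**2)
V(p) = (14 + p)**2 (V(p) = ((6 + 2*(-2)**2) + p)**2 = ((6 + 2*4) + p)**2 = ((6 + 8) + p)**2 = (14 + p)**2)
R(s, y) = y/(-2 + s) (R(s, y) = y/(s - 2) = y/(-2 + s))
R(139, 221) - V(4) = 221/(-2 + 139) - (14 + 4)**2 = 221/137 - 1*18**2 = 221*(1/137) - 1*324 = 221/137 - 324 = -44167/137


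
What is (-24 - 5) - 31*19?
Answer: -618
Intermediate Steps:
(-24 - 5) - 31*19 = -29 - 589 = -618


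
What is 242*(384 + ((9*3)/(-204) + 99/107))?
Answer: 338770113/3638 ≈ 93120.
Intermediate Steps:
242*(384 + ((9*3)/(-204) + 99/107)) = 242*(384 + (27*(-1/204) + 99*(1/107))) = 242*(384 + (-9/68 + 99/107)) = 242*(384 + 5769/7276) = 242*(2799753/7276) = 338770113/3638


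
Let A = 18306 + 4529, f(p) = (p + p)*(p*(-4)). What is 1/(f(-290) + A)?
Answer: -1/649965 ≈ -1.5385e-6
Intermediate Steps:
f(p) = -8*p² (f(p) = (2*p)*(-4*p) = -8*p²)
A = 22835
1/(f(-290) + A) = 1/(-8*(-290)² + 22835) = 1/(-8*84100 + 22835) = 1/(-672800 + 22835) = 1/(-649965) = -1/649965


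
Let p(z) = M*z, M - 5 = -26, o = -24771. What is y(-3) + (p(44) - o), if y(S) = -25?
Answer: 23822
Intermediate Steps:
M = -21 (M = 5 - 26 = -21)
p(z) = -21*z
y(-3) + (p(44) - o) = -25 + (-21*44 - 1*(-24771)) = -25 + (-924 + 24771) = -25 + 23847 = 23822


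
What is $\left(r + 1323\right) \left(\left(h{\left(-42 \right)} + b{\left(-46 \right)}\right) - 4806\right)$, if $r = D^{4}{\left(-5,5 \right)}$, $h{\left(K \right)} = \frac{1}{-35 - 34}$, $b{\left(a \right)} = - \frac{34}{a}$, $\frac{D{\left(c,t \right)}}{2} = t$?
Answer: $- \frac{3754299172}{69} \approx -5.441 \cdot 10^{7}$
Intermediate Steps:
$D{\left(c,t \right)} = 2 t$
$h{\left(K \right)} = - \frac{1}{69}$ ($h{\left(K \right)} = \frac{1}{-69} = - \frac{1}{69}$)
$r = 10000$ ($r = \left(2 \cdot 5\right)^{4} = 10^{4} = 10000$)
$\left(r + 1323\right) \left(\left(h{\left(-42 \right)} + b{\left(-46 \right)}\right) - 4806\right) = \left(10000 + 1323\right) \left(\left(- \frac{1}{69} - \frac{34}{-46}\right) - 4806\right) = 11323 \left(\left(- \frac{1}{69} - - \frac{17}{23}\right) - 4806\right) = 11323 \left(\left(- \frac{1}{69} + \frac{17}{23}\right) - 4806\right) = 11323 \left(\frac{50}{69} - 4806\right) = 11323 \left(- \frac{331564}{69}\right) = - \frac{3754299172}{69}$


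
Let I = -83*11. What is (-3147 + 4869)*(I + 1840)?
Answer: 1596294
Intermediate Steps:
I = -913
(-3147 + 4869)*(I + 1840) = (-3147 + 4869)*(-913 + 1840) = 1722*927 = 1596294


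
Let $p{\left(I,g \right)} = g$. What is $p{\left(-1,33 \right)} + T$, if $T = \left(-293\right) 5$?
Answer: $-1432$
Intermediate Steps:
$T = -1465$
$p{\left(-1,33 \right)} + T = 33 - 1465 = -1432$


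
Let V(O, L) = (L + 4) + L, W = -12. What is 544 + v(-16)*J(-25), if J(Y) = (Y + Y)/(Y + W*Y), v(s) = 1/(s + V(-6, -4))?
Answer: 59841/110 ≈ 544.01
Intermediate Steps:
V(O, L) = 4 + 2*L (V(O, L) = (4 + L) + L = 4 + 2*L)
v(s) = 1/(-4 + s) (v(s) = 1/(s + (4 + 2*(-4))) = 1/(s + (4 - 8)) = 1/(s - 4) = 1/(-4 + s))
J(Y) = -2/11 (J(Y) = (Y + Y)/(Y - 12*Y) = (2*Y)/((-11*Y)) = (2*Y)*(-1/(11*Y)) = -2/11)
544 + v(-16)*J(-25) = 544 - 2/11/(-4 - 16) = 544 - 2/11/(-20) = 544 - 1/20*(-2/11) = 544 + 1/110 = 59841/110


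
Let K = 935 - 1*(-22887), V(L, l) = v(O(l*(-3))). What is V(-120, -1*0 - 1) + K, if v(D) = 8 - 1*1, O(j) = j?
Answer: 23829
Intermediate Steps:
v(D) = 7 (v(D) = 8 - 1 = 7)
V(L, l) = 7
K = 23822 (K = 935 + 22887 = 23822)
V(-120, -1*0 - 1) + K = 7 + 23822 = 23829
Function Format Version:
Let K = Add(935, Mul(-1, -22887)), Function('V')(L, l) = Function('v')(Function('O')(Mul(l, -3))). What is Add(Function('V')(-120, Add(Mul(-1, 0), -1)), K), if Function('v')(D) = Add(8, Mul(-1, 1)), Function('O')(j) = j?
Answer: 23829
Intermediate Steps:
Function('v')(D) = 7 (Function('v')(D) = Add(8, -1) = 7)
Function('V')(L, l) = 7
K = 23822 (K = Add(935, 22887) = 23822)
Add(Function('V')(-120, Add(Mul(-1, 0), -1)), K) = Add(7, 23822) = 23829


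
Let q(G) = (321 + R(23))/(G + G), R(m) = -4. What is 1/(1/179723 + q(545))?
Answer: 195898070/56973281 ≈ 3.4384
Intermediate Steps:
q(G) = 317/(2*G) (q(G) = (321 - 4)/(G + G) = 317/((2*G)) = 317*(1/(2*G)) = 317/(2*G))
1/(1/179723 + q(545)) = 1/(1/179723 + (317/2)/545) = 1/(1/179723 + (317/2)*(1/545)) = 1/(1/179723 + 317/1090) = 1/(56973281/195898070) = 195898070/56973281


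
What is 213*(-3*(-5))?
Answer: 3195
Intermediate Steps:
213*(-3*(-5)) = 213*15 = 3195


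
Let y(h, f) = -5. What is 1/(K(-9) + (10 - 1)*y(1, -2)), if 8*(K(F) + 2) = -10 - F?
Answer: -8/377 ≈ -0.021220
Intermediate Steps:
K(F) = -13/4 - F/8 (K(F) = -2 + (-10 - F)/8 = -2 + (-5/4 - F/8) = -13/4 - F/8)
1/(K(-9) + (10 - 1)*y(1, -2)) = 1/((-13/4 - ⅛*(-9)) + (10 - 1)*(-5)) = 1/((-13/4 + 9/8) + 9*(-5)) = 1/(-17/8 - 45) = 1/(-377/8) = -8/377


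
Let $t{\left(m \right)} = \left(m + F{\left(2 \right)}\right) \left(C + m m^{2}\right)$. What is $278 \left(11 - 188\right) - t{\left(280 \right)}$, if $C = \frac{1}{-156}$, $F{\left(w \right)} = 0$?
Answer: $- \frac{239717758964}{39} \approx -6.1466 \cdot 10^{9}$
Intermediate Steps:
$C = - \frac{1}{156} \approx -0.0064103$
$t{\left(m \right)} = m \left(- \frac{1}{156} + m^{3}\right)$ ($t{\left(m \right)} = \left(m + 0\right) \left(- \frac{1}{156} + m m^{2}\right) = m \left(- \frac{1}{156} + m^{3}\right)$)
$278 \left(11 - 188\right) - t{\left(280 \right)} = 278 \left(11 - 188\right) - \left(280^{4} - \frac{70}{39}\right) = 278 \left(-177\right) - \left(6146560000 - \frac{70}{39}\right) = -49206 - \frac{239715839930}{39} = - \frac{239717758964}{39}$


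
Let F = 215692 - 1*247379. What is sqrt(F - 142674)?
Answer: 11*I*sqrt(1441) ≈ 417.57*I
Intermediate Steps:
F = -31687 (F = 215692 - 247379 = -31687)
sqrt(F - 142674) = sqrt(-31687 - 142674) = sqrt(-174361) = 11*I*sqrt(1441)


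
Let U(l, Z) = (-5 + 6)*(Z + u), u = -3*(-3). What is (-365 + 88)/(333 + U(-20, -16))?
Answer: -277/326 ≈ -0.84969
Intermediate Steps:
u = 9
U(l, Z) = 9 + Z (U(l, Z) = (-5 + 6)*(Z + 9) = 1*(9 + Z) = 9 + Z)
(-365 + 88)/(333 + U(-20, -16)) = (-365 + 88)/(333 + (9 - 16)) = -277/(333 - 7) = -277/326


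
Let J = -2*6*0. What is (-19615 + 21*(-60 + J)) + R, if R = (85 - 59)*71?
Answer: -19029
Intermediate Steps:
R = 1846 (R = 26*71 = 1846)
J = 0 (J = -12*0 = 0)
(-19615 + 21*(-60 + J)) + R = (-19615 + 21*(-60 + 0)) + 1846 = (-19615 + 21*(-60)) + 1846 = (-19615 - 1260) + 1846 = -20875 + 1846 = -19029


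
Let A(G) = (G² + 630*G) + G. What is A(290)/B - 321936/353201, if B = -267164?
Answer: -90173082297/47181295982 ≈ -1.9112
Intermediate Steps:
A(G) = G² + 631*G
A(290)/B - 321936/353201 = (290*(631 + 290))/(-267164) - 321936/353201 = (290*921)*(-1/267164) - 321936*1/353201 = 267090*(-1/267164) - 321936/353201 = -133545/133582 - 321936/353201 = -90173082297/47181295982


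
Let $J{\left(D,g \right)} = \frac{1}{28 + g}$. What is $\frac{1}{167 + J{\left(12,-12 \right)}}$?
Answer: $\frac{16}{2673} \approx 0.0059858$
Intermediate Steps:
$\frac{1}{167 + J{\left(12,-12 \right)}} = \frac{1}{167 + \frac{1}{28 - 12}} = \frac{1}{167 + \frac{1}{16}} = \frac{1}{\frac{2673}{16}} = \frac{16}{2673}$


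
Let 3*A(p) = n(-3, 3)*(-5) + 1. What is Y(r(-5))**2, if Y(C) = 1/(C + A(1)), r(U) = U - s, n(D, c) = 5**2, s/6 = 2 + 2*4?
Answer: 9/101761 ≈ 8.8443e-5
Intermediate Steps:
s = 60 (s = 6*(2 + 2*4) = 6*(2 + 8) = 6*10 = 60)
n(D, c) = 25
r(U) = -60 + U (r(U) = U - 1*60 = U - 60 = -60 + U)
A(p) = -124/3 (A(p) = (25*(-5) + 1)/3 = (-125 + 1)/3 = (1/3)*(-124) = -124/3)
Y(C) = 1/(-124/3 + C) (Y(C) = 1/(C - 124/3) = 1/(-124/3 + C))
Y(r(-5))**2 = (3/(-124 + 3*(-60 - 5)))**2 = (3/(-124 + 3*(-65)))**2 = (3/(-124 - 195))**2 = (3/(-319))**2 = (3*(-1/319))**2 = (-3/319)**2 = 9/101761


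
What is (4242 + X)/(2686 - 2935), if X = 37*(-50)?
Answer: -2392/249 ≈ -9.6064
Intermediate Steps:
X = -1850
(4242 + X)/(2686 - 2935) = (4242 - 1850)/(2686 - 2935) = 2392/(-249) = 2392*(-1/249) = -2392/249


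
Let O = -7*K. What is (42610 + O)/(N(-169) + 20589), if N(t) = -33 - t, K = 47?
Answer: 42281/20725 ≈ 2.0401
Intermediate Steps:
O = -329 (O = -7*47 = -329)
(42610 + O)/(N(-169) + 20589) = (42610 - 329)/((-33 - 1*(-169)) + 20589) = 42281/((-33 + 169) + 20589) = 42281/(136 + 20589) = 42281/20725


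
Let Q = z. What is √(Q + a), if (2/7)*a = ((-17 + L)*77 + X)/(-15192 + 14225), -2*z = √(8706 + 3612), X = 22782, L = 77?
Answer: √(-370968276 - 1870178*√12318)/1934 ≈ 12.437*I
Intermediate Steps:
z = -√12318/2 (z = -√(8706 + 3612)/2 = -√12318/2 ≈ -55.493)
Q = -√12318/2 ≈ -55.493
a = -95907/967 (a = 7*(((-17 + 77)*77 + 22782)/(-15192 + 14225))/2 = 7*((60*77 + 22782)/(-967))/2 = 7*((4620 + 22782)*(-1/967))/2 = 7*(27402*(-1/967))/2 = (7/2)*(-27402/967) = -95907/967 ≈ -99.180)
√(Q + a) = √(-√12318/2 - 95907/967) = √(-95907/967 - √12318/2)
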